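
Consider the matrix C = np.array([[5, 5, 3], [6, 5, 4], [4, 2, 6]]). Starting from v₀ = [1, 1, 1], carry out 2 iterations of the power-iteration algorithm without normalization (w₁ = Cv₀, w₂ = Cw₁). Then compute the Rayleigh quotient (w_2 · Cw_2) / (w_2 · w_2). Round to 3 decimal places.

λ ≈ 13.290

w1 = Cv₀ = (5·1 + 5·1 + 3·1; 6·1 + 5·1 + 4·1; 4·1 + 2·1 + 6·1) = (13, 15, 12)
w2 = Cw1 = (5·13 + 5·15 + 3·12; 6·13 + 5·15 + 4·12; 4·13 + 2·15 + 6·12) = (176, 201, 154)
Cw2 = (2347, 2677, 2030)
w2·Cw2 = 176·2347 + 201·2677 + 154·2030 = 1263769; w2·w2 = 176·176 + 201·201 + 154·154 = 95093
λ ≈ 1263769/95093 = 13.290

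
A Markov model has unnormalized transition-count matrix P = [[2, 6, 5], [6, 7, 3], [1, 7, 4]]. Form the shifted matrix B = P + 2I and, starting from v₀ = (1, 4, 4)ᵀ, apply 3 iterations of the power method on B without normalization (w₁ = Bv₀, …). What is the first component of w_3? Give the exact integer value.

12442

B = P + 2I has rows (4, 6, 5); (6, 9, 3); (1, 7, 6)
w1 = Bv₀ = (4·1 + 6·4 + 5·4; 6·1 + 9·4 + 3·4; 1·1 + 7·4 + 6·4) = (48, 54, 53)
w2 = Bw1 = (4·48 + 6·54 + 5·53; 6·48 + 9·54 + 3·53; 1·48 + 7·54 + 6·53) = (781, 933, 744)
w3 = Bw2 = (12442, 15315, 11776)
Requested component of w3: 12442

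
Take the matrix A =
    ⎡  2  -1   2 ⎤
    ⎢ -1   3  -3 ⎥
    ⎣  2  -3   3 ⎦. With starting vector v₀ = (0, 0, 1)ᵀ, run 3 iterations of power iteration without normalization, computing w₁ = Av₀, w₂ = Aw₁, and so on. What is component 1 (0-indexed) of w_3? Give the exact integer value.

w1 = Av₀ = (2·0 + (-1)·0 + 2·1; (-1)·0 + 3·0 + (-3)·1; 2·0 + (-3)·0 + 3·1) = (2, -3, 3)
w2 = Aw1 = (2·2 + (-1)·(-3) + 2·3; (-1)·2 + 3·(-3) + (-3)·3; 2·2 + (-3)·(-3) + 3·3) = (13, -20, 22)
w3 = Aw2 = (90, -139, 152)
The requested component of w3 is -139.

-139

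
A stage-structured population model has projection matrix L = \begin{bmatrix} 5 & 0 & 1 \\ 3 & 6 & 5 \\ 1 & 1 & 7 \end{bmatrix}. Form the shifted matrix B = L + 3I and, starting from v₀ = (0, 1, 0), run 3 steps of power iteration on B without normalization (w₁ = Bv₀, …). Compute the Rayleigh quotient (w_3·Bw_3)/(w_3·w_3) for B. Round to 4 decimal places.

10.9226

B = L + 3I has rows (8, 0, 1); (3, 9, 5); (1, 1, 10)
w1 = Bv₀ = (8·0 + 0·1 + 1·0; 3·0 + 9·1 + 5·0; 1·0 + 1·1 + 10·0) = (0, 9, 1)
w2 = Bw1 = (8·0 + 0·9 + 1·1; 3·0 + 9·9 + 5·1; 1·0 + 1·9 + 10·1) = (1, 86, 19)
w3 = Bw2 = (27, 872, 277)
Bw3 = (493, 9314, 3669)
w3·Bw3 = 9151432; w3·w3 = 837842; μ ≈ 9151432/837842 = 10.9226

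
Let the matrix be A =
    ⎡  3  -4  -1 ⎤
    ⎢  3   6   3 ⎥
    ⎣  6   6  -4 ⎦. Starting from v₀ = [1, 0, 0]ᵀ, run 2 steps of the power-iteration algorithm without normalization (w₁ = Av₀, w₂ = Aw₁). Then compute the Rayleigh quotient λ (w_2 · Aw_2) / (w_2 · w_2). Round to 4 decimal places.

λ ≈ 7.3520

w1 = Av₀ = (3·1 + (-4)·0 + (-1)·0; 3·1 + 6·0 + 3·0; 6·1 + 6·0 + (-4)·0) = (3, 3, 6)
w2 = Aw1 = (3·3 + (-4)·3 + (-1)·6; 3·3 + 6·3 + 3·6; 6·3 + 6·3 + (-4)·6) = (-9, 45, 12)
Aw2 = (-219, 279, 168)
w2·Aw2 = (-9)·(-219) + 45·279 + 12·168 = 16542; w2·w2 = (-9)·(-9) + 45·45 + 12·12 = 2250
λ ≈ 16542/2250 = 7.3520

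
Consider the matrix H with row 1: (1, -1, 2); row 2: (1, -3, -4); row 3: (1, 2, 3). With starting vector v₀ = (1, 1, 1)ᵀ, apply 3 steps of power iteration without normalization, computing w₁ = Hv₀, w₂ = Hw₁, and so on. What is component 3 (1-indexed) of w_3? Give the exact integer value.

w1 = Hv₀ = (2, -6, 6)
w2 = Hw1 = (20, -4, 8)
w3 = Hw2 = (40, 0, 36)
The requested component of w3 is 36.

36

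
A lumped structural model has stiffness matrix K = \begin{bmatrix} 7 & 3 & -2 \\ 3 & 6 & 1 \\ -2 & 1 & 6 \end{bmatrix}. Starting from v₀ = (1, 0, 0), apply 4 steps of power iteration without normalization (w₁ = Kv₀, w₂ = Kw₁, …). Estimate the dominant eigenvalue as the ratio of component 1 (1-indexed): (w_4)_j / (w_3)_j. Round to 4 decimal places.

λ ≈ 9.7157

w1 = Kv₀ = (7, 3, -2)
w2 = Kw1 = (62, 37, -23)
w3 = Kw2 = (591, 385, -225)
w4 = Kw3 = (5742, 3858, -2147)
Ratio at component: 5742 / 591 = 9.7157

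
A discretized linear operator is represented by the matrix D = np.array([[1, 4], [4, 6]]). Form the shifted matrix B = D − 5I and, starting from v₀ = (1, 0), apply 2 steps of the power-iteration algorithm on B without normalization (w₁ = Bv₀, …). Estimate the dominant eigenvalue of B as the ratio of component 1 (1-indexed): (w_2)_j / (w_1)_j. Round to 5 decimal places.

B = D − 5I has rows (-4, 4); (4, 1)
w1 = Bv₀ = ((-4)·1 + 4·0; 4·1 + 1·0) = (-4, 4)
w2 = Bw1 = ((-4)·(-4) + 4·4; 4·(-4) + 1·4) = (32, -12)
Ratio: 32/-4 = -8.00000

μ ≈ -8.00000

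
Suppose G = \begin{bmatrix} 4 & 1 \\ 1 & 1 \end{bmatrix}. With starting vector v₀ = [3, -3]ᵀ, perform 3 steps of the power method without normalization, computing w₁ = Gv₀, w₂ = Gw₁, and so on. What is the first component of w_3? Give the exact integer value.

w1 = Gv₀ = (9, 0)
w2 = Gw1 = (36, 9)
w3 = Gw2 = (153, 45)
The requested component of w3 is 153.

153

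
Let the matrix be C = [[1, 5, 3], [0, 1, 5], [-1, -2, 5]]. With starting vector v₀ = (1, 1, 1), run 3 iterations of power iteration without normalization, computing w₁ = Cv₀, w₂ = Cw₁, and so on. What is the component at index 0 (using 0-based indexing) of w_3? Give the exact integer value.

w1 = Cv₀ = (9, 6, 2)
w2 = Cw1 = (45, 16, -11)
w3 = Cw2 = (92, -39, -132)
The requested component of w3 is 92.

92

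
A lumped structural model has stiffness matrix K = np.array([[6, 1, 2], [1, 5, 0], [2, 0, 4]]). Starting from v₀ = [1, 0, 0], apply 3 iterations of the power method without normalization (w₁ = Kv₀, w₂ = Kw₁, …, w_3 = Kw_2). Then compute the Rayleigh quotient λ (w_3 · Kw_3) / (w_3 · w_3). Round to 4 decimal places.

w1 = Kv₀ = (6·1 + 1·0 + 2·0; 1·1 + 5·0 + 0·0; 2·1 + 0·0 + 4·0) = (6, 1, 2)
w2 = Kw1 = (6·6 + 1·1 + 2·2; 1·6 + 5·1 + 0·2; 2·6 + 0·1 + 4·2) = (41, 11, 20)
w3 = Kw2 = (297, 96, 162)
Kw3 = (2202, 777, 1242)
w3·Kw3 = 297·2202 + 96·777 + 162·1242 = 929790; w3·w3 = 297·297 + 96·96 + 162·162 = 123669
λ ≈ 929790/123669 = 7.5184

λ ≈ 7.5184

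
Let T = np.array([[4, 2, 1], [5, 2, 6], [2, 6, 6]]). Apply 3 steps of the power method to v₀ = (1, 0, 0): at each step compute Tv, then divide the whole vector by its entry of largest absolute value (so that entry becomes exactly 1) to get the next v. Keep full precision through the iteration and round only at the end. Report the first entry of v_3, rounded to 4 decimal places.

Tv0 = (4.00000, 5.00000, 2.00000); divide by 5.00000 → v1 = (0.80000, 1.00000, 0.40000)
Tv1 = (5.60000, 8.40000, 10.00000); divide by 10.00000 → v2 = (0.56000, 0.84000, 1.00000)
Tv2 = (4.92000, 10.48000, 12.16000); divide by 12.16000 → v3 = (0.40461, 0.86184, 1.00000)
Requested entry of v3: 246/608 = 0.4046

0.4046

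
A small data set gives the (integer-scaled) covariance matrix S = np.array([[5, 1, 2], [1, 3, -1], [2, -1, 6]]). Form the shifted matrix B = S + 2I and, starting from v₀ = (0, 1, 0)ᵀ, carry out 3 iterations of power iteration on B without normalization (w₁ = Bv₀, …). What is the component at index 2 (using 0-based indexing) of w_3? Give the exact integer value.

B = S + 2I has rows (7, 1, 2); (1, 5, -1); (2, -1, 8)
w1 = Bv₀ = (1, 5, -1)
w2 = Bw1 = (10, 27, -11)
w3 = Bw2 = (75, 156, -95)
Requested component of w3: -95

-95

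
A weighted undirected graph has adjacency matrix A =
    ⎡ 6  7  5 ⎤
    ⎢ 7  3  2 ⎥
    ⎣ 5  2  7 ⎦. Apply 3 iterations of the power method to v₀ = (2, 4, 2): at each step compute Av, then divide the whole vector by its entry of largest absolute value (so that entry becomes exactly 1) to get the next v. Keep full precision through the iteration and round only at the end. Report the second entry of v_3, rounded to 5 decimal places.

0.71149

Av0 = (50.000000, 30.000000, 32.000000); divide by 50.000000 → v1 = (1.000000, 0.600000, 0.640000)
Av1 = (13.400000, 10.080000, 10.680000); divide by 13.400000 → v2 = (1.000000, 0.752239, 0.797015)
Av2 = (15.250746, 10.850746, 12.083582); divide by 15.250746 → v3 = (1.000000, 0.711490, 0.792327)
Requested entry of v3: 7270/10218 = 0.71149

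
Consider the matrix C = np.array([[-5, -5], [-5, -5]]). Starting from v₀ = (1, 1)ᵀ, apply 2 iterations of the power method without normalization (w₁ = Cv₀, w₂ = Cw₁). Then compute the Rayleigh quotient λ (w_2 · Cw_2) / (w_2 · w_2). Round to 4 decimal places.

λ ≈ -10.0000

w1 = Cv₀ = ((-5)·1 + (-5)·1; (-5)·1 + (-5)·1) = (-10, -10)
w2 = Cw1 = ((-5)·(-10) + (-5)·(-10); (-5)·(-10) + (-5)·(-10)) = (100, 100)
Cw2 = (-1000, -1000)
w2·Cw2 = 100·(-1000) + 100·(-1000) = -200000; w2·w2 = 100·100 + 100·100 = 20000
λ ≈ -200000/20000 = -10.0000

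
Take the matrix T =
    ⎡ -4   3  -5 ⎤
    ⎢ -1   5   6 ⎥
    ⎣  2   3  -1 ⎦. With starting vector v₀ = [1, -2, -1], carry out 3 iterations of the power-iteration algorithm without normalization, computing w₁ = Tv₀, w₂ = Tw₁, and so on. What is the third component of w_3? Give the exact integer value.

w1 = Tv₀ = ((-4)·1 + 3·(-2) + (-5)·(-1); (-1)·1 + 5·(-2) + 6·(-1); 2·1 + 3·(-2) + (-1)·(-1)) = (-5, -17, -3)
w2 = Tw1 = ((-4)·(-5) + 3·(-17) + (-5)·(-3); (-1)·(-5) + 5·(-17) + 6·(-3); 2·(-5) + 3·(-17) + (-1)·(-3)) = (-16, -98, -58)
w3 = Tw2 = (60, -822, -268)
The requested component of w3 is -268.

-268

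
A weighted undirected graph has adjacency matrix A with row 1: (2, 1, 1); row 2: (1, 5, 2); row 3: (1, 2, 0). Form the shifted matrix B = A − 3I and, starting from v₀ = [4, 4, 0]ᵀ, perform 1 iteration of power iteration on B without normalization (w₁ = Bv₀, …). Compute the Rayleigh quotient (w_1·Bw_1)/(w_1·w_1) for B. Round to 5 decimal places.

1.50000

B = A − 3I has rows (-1, 1, 1); (1, 2, 2); (1, 2, -3)
w1 = Bv₀ = (0, 12, 12)
Bw1 = (24, 48, -12)
w1·Bw1 = 432; w1·w1 = 288; μ ≈ 432/288 = 1.50000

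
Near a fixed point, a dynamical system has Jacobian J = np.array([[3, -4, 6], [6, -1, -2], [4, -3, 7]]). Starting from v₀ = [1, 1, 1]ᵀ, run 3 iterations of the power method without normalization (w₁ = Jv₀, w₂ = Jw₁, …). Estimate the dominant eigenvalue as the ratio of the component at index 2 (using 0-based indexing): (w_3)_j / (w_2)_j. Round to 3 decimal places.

w1 = Jv₀ = (5, 3, 8)
w2 = Jw1 = (51, 11, 67)
w3 = Jw2 = (511, 161, 640)
Ratio at component: 640 / 67 = 9.552

9.552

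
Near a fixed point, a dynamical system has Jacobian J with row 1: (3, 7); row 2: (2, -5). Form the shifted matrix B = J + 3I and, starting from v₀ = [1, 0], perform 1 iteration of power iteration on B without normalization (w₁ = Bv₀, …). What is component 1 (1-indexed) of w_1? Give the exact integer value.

B = J + 3I has rows (6, 7); (2, -2)
w1 = Bv₀ = (6·1 + 7·0; 2·1 + (-2)·0) = (6, 2)
Requested component of w1: 6

6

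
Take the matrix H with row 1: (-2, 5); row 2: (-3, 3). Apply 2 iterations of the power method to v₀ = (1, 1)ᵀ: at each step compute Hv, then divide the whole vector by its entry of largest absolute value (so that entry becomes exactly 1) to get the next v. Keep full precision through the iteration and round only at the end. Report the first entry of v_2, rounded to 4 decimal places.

Hv0 = (3.00000, 0.00000); divide by 3.00000 → v1 = (1.00000, 0.00000)
Hv1 = (-2.00000, -3.00000); divide by -3.00000 → v2 = (0.66667, 1.00000)
Requested entry of v2: -6/-9 = 0.6667

0.6667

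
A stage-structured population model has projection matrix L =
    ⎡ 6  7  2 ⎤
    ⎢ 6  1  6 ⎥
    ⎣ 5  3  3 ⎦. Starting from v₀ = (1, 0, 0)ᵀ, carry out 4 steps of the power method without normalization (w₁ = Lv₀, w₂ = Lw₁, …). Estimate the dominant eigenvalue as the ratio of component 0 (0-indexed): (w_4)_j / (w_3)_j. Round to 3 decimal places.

13.371

w1 = Lv₀ = (6, 6, 5)
w2 = Lw1 = (88, 72, 63)
w3 = Lw2 = (1158, 978, 845)
w4 = Lw3 = (15484, 12996, 11259)
Ratio at component: 15484 / 1158 = 13.371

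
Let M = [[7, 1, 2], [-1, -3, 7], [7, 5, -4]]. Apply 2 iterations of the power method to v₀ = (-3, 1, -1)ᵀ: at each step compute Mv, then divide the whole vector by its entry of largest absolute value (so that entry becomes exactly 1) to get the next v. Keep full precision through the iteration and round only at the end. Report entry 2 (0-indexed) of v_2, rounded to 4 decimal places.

Mv0 = (-22.00000, -7.00000, -12.00000); divide by -22.00000 → v1 = (1.00000, 0.31818, 0.54545)
Mv1 = (8.40909, 1.86364, 6.40909); divide by 8.40909 → v2 = (1.00000, 0.22162, 0.76216)
Requested entry of v2: -141/-185 = 0.7622

0.7622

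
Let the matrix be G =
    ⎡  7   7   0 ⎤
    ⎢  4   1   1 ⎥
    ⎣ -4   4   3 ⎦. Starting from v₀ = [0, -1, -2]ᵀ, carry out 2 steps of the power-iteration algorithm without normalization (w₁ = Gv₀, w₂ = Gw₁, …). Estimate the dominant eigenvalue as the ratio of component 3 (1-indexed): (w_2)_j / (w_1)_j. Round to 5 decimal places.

1.40000

w1 = Gv₀ = (-7, -3, -10)
w2 = Gw1 = (-70, -41, -14)
Ratio at component: -14 / -10 = 1.40000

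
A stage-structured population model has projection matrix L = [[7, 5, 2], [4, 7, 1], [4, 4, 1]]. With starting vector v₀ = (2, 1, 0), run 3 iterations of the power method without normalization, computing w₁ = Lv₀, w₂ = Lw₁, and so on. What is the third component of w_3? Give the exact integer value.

1848

w1 = Lv₀ = (7·2 + 5·1 + 2·0; 4·2 + 7·1 + 1·0; 4·2 + 4·1 + 1·0) = (19, 15, 12)
w2 = Lw1 = (7·19 + 5·15 + 2·12; 4·19 + 7·15 + 1·12; 4·19 + 4·15 + 1·12) = (232, 193, 148)
w3 = Lw2 = (2885, 2427, 1848)
The requested component of w3 is 1848.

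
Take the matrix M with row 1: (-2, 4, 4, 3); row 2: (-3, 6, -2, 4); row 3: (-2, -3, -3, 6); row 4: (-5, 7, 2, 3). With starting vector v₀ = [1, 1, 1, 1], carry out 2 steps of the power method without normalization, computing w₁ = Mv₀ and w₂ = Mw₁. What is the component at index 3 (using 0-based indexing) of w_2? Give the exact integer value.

7

w1 = Mv₀ = ((-2)·1 + 4·1 + 4·1 + 3·1; (-3)·1 + 6·1 + (-2)·1 + 4·1; (-2)·1 + (-3)·1 + (-3)·1 + 6·1; (-5)·1 + 7·1 + 2·1 + 3·1) = (9, 5, -2, 7)
w2 = Mw1 = ((-2)·9 + 4·5 + 4·(-2) + 3·7; (-3)·9 + 6·5 + (-2)·(-2) + 4·7; (-2)·9 + (-3)·5 + (-3)·(-2) + 6·7; (-5)·9 + 7·5 + 2·(-2) + 3·7) = (15, 35, 15, 7)
The requested component of w2 is 7.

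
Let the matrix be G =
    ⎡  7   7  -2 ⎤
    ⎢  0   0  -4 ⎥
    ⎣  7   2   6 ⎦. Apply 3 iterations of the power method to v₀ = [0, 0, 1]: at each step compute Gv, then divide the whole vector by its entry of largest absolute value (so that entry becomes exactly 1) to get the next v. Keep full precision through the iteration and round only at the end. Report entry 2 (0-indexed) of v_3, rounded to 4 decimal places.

0.5958

Gv0 = (-2.00000, -4.00000, 6.00000); divide by 6.00000 → v1 = (-0.33333, -0.66667, 1.00000)
Gv1 = (-9.00000, -4.00000, 2.33333); divide by -9.00000 → v2 = (1.00000, 0.44444, -0.25926)
Gv2 = (10.62963, 1.03704, 6.33333); divide by 10.62963 → v3 = (1.00000, 0.09756, 0.59582)
Requested entry of v3: -342/-574 = 0.5958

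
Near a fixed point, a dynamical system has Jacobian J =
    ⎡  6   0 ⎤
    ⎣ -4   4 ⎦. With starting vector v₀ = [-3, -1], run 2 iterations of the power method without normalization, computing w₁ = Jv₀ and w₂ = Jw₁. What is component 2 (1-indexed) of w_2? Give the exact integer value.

104

w1 = Jv₀ = (6·(-3) + 0·(-1); (-4)·(-3) + 4·(-1)) = (-18, 8)
w2 = Jw1 = (6·(-18) + 0·8; (-4)·(-18) + 4·8) = (-108, 104)
The requested component of w2 is 104.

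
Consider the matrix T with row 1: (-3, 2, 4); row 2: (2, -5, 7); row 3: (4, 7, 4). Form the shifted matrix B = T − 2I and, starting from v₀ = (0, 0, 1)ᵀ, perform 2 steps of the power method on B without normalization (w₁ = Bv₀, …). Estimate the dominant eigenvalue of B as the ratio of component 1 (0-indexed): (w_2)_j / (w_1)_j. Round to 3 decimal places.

μ ≈ -3.857

B = T − 2I has rows (-5, 2, 4); (2, -7, 7); (4, 7, 2)
w1 = Bv₀ = ((-5)·0 + 2·0 + 4·1; 2·0 + (-7)·0 + 7·1; 4·0 + 7·0 + 2·1) = (4, 7, 2)
w2 = Bw1 = ((-5)·4 + 2·7 + 4·2; 2·4 + (-7)·7 + 7·2; 4·4 + 7·7 + 2·2) = (2, -27, 69)
Ratio: -27/7 = -3.857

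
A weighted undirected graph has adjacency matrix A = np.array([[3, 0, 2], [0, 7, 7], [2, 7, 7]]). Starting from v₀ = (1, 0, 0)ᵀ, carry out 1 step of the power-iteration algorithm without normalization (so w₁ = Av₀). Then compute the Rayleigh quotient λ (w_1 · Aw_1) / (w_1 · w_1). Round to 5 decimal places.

λ ≈ 6.07692

w1 = Av₀ = (3·1 + 0·0 + 2·0; 0·1 + 7·0 + 7·0; 2·1 + 7·0 + 7·0) = (3, 0, 2)
Aw1 = (13, 14, 20)
w1·Aw1 = 3·13 + 0·14 + 2·20 = 79; w1·w1 = 3·3 + 0·0 + 2·2 = 13
λ ≈ 79/13 = 6.07692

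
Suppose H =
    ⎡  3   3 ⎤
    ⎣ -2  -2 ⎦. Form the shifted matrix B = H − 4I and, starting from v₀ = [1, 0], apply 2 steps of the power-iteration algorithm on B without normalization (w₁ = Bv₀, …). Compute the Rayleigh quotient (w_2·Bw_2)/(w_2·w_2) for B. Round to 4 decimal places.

μ ≈ -5.7511

B = H − 4I has rows (-1, 3); (-2, -6)
w1 = Bv₀ = (-1, -2)
w2 = Bw1 = (-5, 14)
Bw2 = (47, -74)
w2·Bw2 = -1271; w2·w2 = 221; μ ≈ -1271/221 = -5.7511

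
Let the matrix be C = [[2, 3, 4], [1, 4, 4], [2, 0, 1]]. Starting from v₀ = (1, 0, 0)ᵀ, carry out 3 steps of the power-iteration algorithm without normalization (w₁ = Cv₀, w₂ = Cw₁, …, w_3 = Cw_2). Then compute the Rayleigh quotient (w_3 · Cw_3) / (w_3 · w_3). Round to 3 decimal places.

w1 = Cv₀ = (2, 1, 2)
w2 = Cw1 = (15, 14, 6)
w3 = Cw2 = (96, 95, 36)
Cw3 = (621, 620, 228)
w3·Cw3 = 96·621 + 95·620 + 36·228 = 126724; w3·w3 = 96·96 + 95·95 + 36·36 = 19537
λ ≈ 126724/19537 = 6.486

6.486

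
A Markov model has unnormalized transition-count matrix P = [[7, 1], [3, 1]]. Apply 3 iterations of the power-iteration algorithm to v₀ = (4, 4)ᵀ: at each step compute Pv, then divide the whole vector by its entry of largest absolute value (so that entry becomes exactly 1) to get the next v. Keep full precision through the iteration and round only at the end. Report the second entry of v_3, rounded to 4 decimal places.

Pv0 = (32.00000, 16.00000); divide by 32.00000 → v1 = (1.00000, 0.50000)
Pv1 = (7.50000, 3.50000); divide by 7.50000 → v2 = (1.00000, 0.46667)
Pv2 = (7.46667, 3.46667); divide by 7.46667 → v3 = (1.00000, 0.46429)
Requested entry of v3: 832/1792 = 0.4643

0.4643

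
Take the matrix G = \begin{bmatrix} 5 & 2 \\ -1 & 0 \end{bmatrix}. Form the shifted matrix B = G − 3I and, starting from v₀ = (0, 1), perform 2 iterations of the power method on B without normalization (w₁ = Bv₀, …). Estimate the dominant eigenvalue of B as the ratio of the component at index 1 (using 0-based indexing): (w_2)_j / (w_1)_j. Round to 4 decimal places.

B = G − 3I has rows (2, 2); (-1, -3)
w1 = Bv₀ = (2·0 + 2·1; (-1)·0 + (-3)·1) = (2, -3)
w2 = Bw1 = (2·2 + 2·(-3); (-1)·2 + (-3)·(-3)) = (-2, 7)
Ratio: 7/-3 = -2.3333

μ ≈ -2.3333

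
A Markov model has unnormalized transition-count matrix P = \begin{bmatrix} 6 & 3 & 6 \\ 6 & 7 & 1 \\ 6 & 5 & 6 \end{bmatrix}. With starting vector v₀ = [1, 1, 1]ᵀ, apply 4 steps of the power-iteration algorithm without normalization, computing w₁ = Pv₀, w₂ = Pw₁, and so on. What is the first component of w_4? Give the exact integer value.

54855

w1 = Pv₀ = (6·1 + 3·1 + 6·1; 6·1 + 7·1 + 1·1; 6·1 + 5·1 + 6·1) = (15, 14, 17)
w2 = Pw1 = (6·15 + 3·14 + 6·17; 6·15 + 7·14 + 1·17; 6·15 + 5·14 + 6·17) = (234, 205, 262)
w3 = Pw2 = (3591, 3101, 4001)
w4 = Pw3 = (54855, 47254, 61057)
The requested component of w4 is 54855.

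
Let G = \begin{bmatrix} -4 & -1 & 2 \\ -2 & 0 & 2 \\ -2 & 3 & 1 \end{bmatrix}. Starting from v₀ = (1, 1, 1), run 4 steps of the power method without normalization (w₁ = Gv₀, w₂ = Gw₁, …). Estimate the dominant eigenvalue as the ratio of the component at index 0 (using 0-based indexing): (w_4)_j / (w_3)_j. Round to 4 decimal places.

w1 = Gv₀ = ((-4)·1 + (-1)·1 + 2·1; (-2)·1 + 0·1 + 2·1; (-2)·1 + 3·1 + 1·1) = (-3, 0, 2)
w2 = Gw1 = ((-4)·(-3) + (-1)·0 + 2·2; (-2)·(-3) + 0·0 + 2·2; (-2)·(-3) + 3·0 + 1·2) = (16, 10, 8)
w3 = Gw2 = (-58, -16, 6)
w4 = Gw3 = (260, 128, 74)
Ratio at component: 260 / -58 = -4.4828

-4.4828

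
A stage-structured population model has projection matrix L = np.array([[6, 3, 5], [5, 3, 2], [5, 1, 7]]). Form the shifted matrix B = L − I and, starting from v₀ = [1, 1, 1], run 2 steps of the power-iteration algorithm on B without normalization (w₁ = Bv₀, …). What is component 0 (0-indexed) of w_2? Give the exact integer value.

B = L − I has rows (5, 3, 5); (5, 2, 2); (5, 1, 6)
w1 = Bv₀ = (5·1 + 3·1 + 5·1; 5·1 + 2·1 + 2·1; 5·1 + 1·1 + 6·1) = (13, 9, 12)
w2 = Bw1 = (5·13 + 3·9 + 5·12; 5·13 + 2·9 + 2·12; 5·13 + 1·9 + 6·12) = (152, 107, 146)
Requested component of w2: 152

152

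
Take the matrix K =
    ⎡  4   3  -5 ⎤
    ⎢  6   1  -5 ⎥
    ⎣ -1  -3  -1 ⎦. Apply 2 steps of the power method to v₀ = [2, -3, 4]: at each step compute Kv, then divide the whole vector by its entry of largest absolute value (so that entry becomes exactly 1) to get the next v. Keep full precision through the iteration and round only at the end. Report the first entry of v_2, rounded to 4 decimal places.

0.8684

Kv0 = (-21.00000, -11.00000, 3.00000); divide by -21.00000 → v1 = (1.00000, 0.52381, -0.14286)
Kv1 = (6.28571, 7.23810, -2.42857); divide by 7.23810 → v2 = (0.86842, 1.00000, -0.33553)
Requested entry of v2: -132/-152 = 0.8684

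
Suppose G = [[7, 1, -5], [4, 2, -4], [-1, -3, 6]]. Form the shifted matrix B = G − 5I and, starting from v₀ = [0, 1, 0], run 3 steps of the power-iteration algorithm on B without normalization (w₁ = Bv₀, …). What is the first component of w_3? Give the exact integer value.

B = G − 5I has rows (2, 1, -5); (4, -3, -4); (-1, -3, 1)
w1 = Bv₀ = (1, -3, -3)
w2 = Bw1 = (14, 25, 5)
w3 = Bw2 = (28, -39, -84)
Requested component of w3: 28

28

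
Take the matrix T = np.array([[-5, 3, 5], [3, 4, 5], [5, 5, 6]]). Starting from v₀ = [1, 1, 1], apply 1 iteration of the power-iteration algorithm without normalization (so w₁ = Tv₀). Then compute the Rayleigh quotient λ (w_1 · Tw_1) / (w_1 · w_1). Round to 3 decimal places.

w1 = Tv₀ = (3, 12, 16)
Tw1 = (101, 137, 171)
w1·Tw1 = 3·101 + 12·137 + 16·171 = 4683; w1·w1 = 3·3 + 12·12 + 16·16 = 409
λ ≈ 4683/409 = 11.450

λ ≈ 11.450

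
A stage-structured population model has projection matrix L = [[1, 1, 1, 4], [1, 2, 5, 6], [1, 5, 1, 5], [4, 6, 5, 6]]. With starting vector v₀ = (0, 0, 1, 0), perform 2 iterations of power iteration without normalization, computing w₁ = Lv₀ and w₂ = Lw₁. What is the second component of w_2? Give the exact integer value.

w1 = Lv₀ = (1·0 + 1·0 + 1·1 + 4·0; 1·0 + 2·0 + 5·1 + 6·0; 1·0 + 5·0 + 1·1 + 5·0; 4·0 + 6·0 + 5·1 + 6·0) = (1, 5, 1, 5)
w2 = Lw1 = (1·1 + 1·5 + 1·1 + 4·5; 1·1 + 2·5 + 5·1 + 6·5; 1·1 + 5·5 + 1·1 + 5·5; 4·1 + 6·5 + 5·1 + 6·5) = (27, 46, 52, 69)
The requested component of w2 is 46.

46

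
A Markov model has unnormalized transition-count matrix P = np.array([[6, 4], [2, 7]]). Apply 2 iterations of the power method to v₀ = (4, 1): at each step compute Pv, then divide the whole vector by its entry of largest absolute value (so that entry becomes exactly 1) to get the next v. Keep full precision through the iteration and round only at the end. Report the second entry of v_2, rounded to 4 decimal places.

0.7061

Pv0 = (28.00000, 15.00000); divide by 28.00000 → v1 = (1.00000, 0.53571)
Pv1 = (8.14286, 5.75000); divide by 8.14286 → v2 = (1.00000, 0.70614)
Requested entry of v2: 161/228 = 0.7061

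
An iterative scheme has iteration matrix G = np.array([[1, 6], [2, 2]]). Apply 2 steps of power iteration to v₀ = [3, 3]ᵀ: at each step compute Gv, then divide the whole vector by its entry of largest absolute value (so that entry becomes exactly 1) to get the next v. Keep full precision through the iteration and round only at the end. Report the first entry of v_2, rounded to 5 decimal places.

1.00000

Gv0 = (21.000000, 12.000000); divide by 21.000000 → v1 = (1.000000, 0.571429)
Gv1 = (4.428571, 3.142857); divide by 4.428571 → v2 = (1.000000, 0.709677)
Requested entry of v2: 93/93 = 1.00000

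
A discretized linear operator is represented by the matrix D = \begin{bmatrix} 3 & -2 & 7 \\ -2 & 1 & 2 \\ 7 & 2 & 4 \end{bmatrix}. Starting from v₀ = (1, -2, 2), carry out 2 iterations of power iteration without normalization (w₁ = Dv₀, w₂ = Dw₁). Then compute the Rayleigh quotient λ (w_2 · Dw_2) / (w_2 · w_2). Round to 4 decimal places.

w1 = Dv₀ = (3·1 + (-2)·(-2) + 7·2; (-2)·1 + 1·(-2) + 2·2; 7·1 + 2·(-2) + 4·2) = (21, 0, 11)
w2 = Dw1 = (3·21 + (-2)·0 + 7·11; (-2)·21 + 1·0 + 2·11; 7·21 + 2·0 + 4·11) = (140, -20, 191)
Dw2 = (1797, 82, 1704)
w2·Dw2 = 140·1797 + (-20)·82 + 191·1704 = 575404; w2·w2 = 140·140 + (-20)·(-20) + 191·191 = 56481
λ ≈ 575404/56481 = 10.1876

10.1876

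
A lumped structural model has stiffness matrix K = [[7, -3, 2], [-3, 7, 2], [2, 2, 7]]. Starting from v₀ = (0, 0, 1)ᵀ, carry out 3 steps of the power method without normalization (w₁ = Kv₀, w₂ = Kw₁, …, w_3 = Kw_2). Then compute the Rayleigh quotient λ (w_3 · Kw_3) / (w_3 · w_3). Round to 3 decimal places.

λ ≈ 8.701

w1 = Kv₀ = (7·0 + (-3)·0 + 2·1; (-3)·0 + 7·0 + 2·1; 2·0 + 2·0 + 7·1) = (2, 2, 7)
w2 = Kw1 = (7·2 + (-3)·2 + 2·7; (-3)·2 + 7·2 + 2·7; 2·2 + 2·2 + 7·7) = (22, 22, 57)
w3 = Kw2 = (202, 202, 487)
Kw3 = (1782, 1782, 4217)
w3·Kw3 = 202·1782 + 202·1782 + 487·4217 = 2773607; w3·w3 = 202·202 + 202·202 + 487·487 = 318777
λ ≈ 2773607/318777 = 8.701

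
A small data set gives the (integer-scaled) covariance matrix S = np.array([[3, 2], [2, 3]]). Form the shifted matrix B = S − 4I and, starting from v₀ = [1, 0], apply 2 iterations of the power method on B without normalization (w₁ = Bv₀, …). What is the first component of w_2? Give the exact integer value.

5

B = S − 4I has rows (-1, 2); (2, -1)
w1 = Bv₀ = ((-1)·1 + 2·0; 2·1 + (-1)·0) = (-1, 2)
w2 = Bw1 = ((-1)·(-1) + 2·2; 2·(-1) + (-1)·2) = (5, -4)
Requested component of w2: 5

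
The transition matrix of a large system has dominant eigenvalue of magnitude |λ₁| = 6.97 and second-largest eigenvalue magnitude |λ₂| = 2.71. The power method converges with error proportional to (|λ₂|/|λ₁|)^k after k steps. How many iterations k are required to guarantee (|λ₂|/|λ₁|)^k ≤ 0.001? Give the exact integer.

|λ₂/λ₁| = 2.71/6.97 = 0.38881
Need k ≥ ln(0.001) / ln(0.38881) = -6.9078 / -0.9447 ≈ 7.312
Smallest integer k satisfying the bound: 8

8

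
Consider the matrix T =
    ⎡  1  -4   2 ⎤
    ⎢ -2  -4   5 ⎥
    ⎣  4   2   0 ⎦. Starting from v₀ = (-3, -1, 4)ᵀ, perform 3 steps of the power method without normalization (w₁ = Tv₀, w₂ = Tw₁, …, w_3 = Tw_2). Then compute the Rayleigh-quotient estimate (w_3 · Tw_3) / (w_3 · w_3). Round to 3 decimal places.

w1 = Tv₀ = (1·(-3) + (-4)·(-1) + 2·4; (-2)·(-3) + (-4)·(-1) + 5·4; 4·(-3) + 2·(-1) + 0·4) = (9, 30, -14)
w2 = Tw1 = (1·9 + (-4)·30 + 2·(-14); (-2)·9 + (-4)·30 + 5·(-14); 4·9 + 2·30 + 0·(-14)) = (-139, -208, 96)
w3 = Tw2 = (885, 1590, -972)
Tw3 = (-7419, -12990, 6720)
w3·Tw3 = 885·(-7419) + 1590·(-12990) + (-972)·6720 = -33751755; w3·w3 = 885·885 + 1590·1590 + (-972)·(-972) = 4256109
λ ≈ -33751755/4256109 = -7.930

-7.930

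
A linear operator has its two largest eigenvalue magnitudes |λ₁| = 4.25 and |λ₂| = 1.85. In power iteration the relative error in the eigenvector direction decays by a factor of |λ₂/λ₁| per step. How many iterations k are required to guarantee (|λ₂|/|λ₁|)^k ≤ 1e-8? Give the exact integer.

|λ₂/λ₁| = 1.85/4.25 = 0.43529
Need k ≥ ln(1e-8) / ln(0.43529) = -18.4207 / -0.8317 ≈ 22.147
Smallest integer k satisfying the bound: 23

23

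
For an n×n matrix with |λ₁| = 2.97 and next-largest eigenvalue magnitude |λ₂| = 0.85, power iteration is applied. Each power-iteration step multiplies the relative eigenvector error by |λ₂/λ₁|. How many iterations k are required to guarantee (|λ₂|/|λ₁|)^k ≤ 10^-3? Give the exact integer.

|λ₂/λ₁| = 0.85/2.97 = 0.28620
Need k ≥ ln(10^-3) / ln(0.28620) = -6.9078 / -1.2511 ≈ 5.521
Smallest integer k satisfying the bound: 6

6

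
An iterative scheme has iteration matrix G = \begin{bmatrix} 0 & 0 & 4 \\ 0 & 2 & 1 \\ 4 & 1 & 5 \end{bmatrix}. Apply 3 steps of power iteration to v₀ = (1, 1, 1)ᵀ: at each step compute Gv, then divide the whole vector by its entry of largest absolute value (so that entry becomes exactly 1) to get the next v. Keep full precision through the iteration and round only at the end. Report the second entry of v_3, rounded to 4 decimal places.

0.1939

Gv0 = (4.00000, 3.00000, 10.00000); divide by 10.00000 → v1 = (0.40000, 0.30000, 1.00000)
Gv1 = (4.00000, 1.60000, 6.90000); divide by 6.90000 → v2 = (0.57971, 0.23188, 1.00000)
Gv2 = (4.00000, 1.46377, 7.55072); divide by 7.55072 → v3 = (0.52975, 0.19386, 1.00000)
Requested entry of v3: 101/521 = 0.1939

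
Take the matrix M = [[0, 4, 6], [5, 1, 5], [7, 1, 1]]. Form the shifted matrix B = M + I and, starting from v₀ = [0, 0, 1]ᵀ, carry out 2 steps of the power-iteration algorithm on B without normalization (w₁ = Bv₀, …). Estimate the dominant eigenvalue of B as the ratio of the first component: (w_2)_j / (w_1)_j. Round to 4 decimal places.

6.3333

B = M + I has rows (1, 4, 6); (5, 2, 5); (7, 1, 2)
w1 = Bv₀ = (1·0 + 4·0 + 6·1; 5·0 + 2·0 + 5·1; 7·0 + 1·0 + 2·1) = (6, 5, 2)
w2 = Bw1 = (1·6 + 4·5 + 6·2; 5·6 + 2·5 + 5·2; 7·6 + 1·5 + 2·2) = (38, 50, 51)
Ratio: 38/6 = 6.3333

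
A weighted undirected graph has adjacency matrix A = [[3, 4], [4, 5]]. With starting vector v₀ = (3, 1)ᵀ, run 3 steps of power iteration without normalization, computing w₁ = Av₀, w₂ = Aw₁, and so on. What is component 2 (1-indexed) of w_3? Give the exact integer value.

1113

w1 = Av₀ = (3·3 + 4·1; 4·3 + 5·1) = (13, 17)
w2 = Aw1 = (3·13 + 4·17; 4·13 + 5·17) = (107, 137)
w3 = Aw2 = (869, 1113)
The requested component of w3 is 1113.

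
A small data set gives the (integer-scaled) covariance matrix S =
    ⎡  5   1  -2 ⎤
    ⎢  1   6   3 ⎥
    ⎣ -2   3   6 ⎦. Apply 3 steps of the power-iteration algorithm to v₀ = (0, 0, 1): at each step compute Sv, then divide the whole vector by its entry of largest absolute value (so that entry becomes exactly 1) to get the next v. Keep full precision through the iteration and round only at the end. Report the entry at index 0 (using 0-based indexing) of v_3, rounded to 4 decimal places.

-0.3664

Sv0 = (-2.00000, 3.00000, 6.00000); divide by 6.00000 → v1 = (-0.33333, 0.50000, 1.00000)
Sv1 = (-3.16667, 5.66667, 8.16667); divide by 8.16667 → v2 = (-0.38776, 0.69388, 1.00000)
Sv2 = (-3.24490, 6.77551, 8.85714); divide by 8.85714 → v3 = (-0.36636, 0.76498, 1.00000)
Requested entry of v3: -159/434 = -0.3664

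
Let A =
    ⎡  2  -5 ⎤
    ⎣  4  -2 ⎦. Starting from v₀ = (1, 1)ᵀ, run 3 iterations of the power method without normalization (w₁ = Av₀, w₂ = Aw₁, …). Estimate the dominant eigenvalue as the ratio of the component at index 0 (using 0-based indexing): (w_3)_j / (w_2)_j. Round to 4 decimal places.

-3.0000

w1 = Av₀ = (-3, 2)
w2 = Aw1 = (-16, -16)
w3 = Aw2 = (48, -32)
Ratio at component: 48 / -16 = -3.0000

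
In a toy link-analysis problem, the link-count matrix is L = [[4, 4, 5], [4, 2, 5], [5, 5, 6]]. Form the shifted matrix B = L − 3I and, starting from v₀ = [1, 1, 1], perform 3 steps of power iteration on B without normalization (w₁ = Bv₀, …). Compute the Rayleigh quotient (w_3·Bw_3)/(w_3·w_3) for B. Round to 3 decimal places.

10.624

B = L − 3I has rows (1, 4, 5); (4, -1, 5); (5, 5, 3)
w1 = Bv₀ = (1·1 + 4·1 + 5·1; 4·1 + (-1)·1 + 5·1; 5·1 + 5·1 + 3·1) = (10, 8, 13)
w2 = Bw1 = (1·10 + 4·8 + 5·13; 4·10 + (-1)·8 + 5·13; 5·10 + 5·8 + 3·13) = (107, 97, 129)
w3 = Bw2 = (1140, 976, 1407)
Bw3 = (12079, 10619, 14801)
w3·Bw3 = 44959211; w3·w3 = 4231825; μ ≈ 44959211/4231825 = 10.624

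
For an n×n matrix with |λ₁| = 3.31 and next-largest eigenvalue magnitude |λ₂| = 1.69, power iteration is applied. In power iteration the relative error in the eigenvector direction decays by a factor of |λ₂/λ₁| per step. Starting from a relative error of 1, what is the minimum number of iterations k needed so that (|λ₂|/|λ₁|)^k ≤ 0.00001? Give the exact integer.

|λ₂/λ₁| = 1.69/3.31 = 0.51057
Need k ≥ ln(0.00001) / ln(0.51057) = -11.5129 / -0.6722 ≈ 17.127
Smallest integer k satisfying the bound: 18

18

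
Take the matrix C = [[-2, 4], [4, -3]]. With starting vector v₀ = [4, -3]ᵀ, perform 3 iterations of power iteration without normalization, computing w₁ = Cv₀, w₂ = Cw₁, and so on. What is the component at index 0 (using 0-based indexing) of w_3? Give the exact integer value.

-900

w1 = Cv₀ = ((-2)·4 + 4·(-3); 4·4 + (-3)·(-3)) = (-20, 25)
w2 = Cw1 = ((-2)·(-20) + 4·25; 4·(-20) + (-3)·25) = (140, -155)
w3 = Cw2 = (-900, 1025)
The requested component of w3 is -900.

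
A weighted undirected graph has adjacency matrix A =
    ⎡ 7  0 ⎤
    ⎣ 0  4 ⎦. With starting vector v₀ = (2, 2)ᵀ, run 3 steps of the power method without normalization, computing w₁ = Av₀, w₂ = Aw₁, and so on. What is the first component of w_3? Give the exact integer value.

w1 = Av₀ = (7·2 + 0·2; 0·2 + 4·2) = (14, 8)
w2 = Aw1 = (7·14 + 0·8; 0·14 + 4·8) = (98, 32)
w3 = Aw2 = (686, 128)
The requested component of w3 is 686.

686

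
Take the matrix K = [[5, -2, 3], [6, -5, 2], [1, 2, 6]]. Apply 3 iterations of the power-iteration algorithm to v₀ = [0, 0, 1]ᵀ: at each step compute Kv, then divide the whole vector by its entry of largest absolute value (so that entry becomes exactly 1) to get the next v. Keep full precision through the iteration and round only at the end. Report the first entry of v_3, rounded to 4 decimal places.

Kv0 = (3.00000, 2.00000, 6.00000); divide by 6.00000 → v1 = (0.50000, 0.33333, 1.00000)
Kv1 = (4.83333, 3.33333, 7.16667); divide by 7.16667 → v2 = (0.67442, 0.46512, 1.00000)
Kv2 = (5.44186, 3.72093, 7.60465); divide by 7.60465 → v3 = (0.71560, 0.48930, 1.00000)
Requested entry of v3: 234/327 = 0.7156

0.7156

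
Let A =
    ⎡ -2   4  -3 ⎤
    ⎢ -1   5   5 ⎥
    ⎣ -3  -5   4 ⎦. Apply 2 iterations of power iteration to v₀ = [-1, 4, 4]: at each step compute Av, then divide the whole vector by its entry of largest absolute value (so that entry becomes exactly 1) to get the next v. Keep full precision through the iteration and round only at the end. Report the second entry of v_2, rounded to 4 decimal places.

Av0 = (6.00000, 41.00000, -1.00000); divide by 41.00000 → v1 = (0.14634, 1.00000, -0.02439)
Av1 = (3.78049, 4.73171, -5.53659); divide by -5.53659 → v2 = (-0.68282, -0.85463, 1.00000)
Requested entry of v2: 194/-227 = -0.8546

-0.8546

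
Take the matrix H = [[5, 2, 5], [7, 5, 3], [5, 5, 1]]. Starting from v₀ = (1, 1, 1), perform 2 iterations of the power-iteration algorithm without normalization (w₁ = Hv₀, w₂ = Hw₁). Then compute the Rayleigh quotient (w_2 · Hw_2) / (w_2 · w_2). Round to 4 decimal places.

w1 = Hv₀ = (12, 15, 11)
w2 = Hw1 = (145, 192, 146)
Hw2 = (1839, 2413, 1831)
w2·Hw2 = 145·1839 + 192·2413 + 146·1831 = 997277; w2·w2 = 145·145 + 192·192 + 146·146 = 79205
λ ≈ 997277/79205 = 12.5911

12.5911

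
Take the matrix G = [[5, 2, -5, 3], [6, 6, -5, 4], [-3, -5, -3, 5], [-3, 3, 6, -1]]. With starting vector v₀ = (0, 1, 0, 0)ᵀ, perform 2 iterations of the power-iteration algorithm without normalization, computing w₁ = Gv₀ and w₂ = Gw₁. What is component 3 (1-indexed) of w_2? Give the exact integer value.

w1 = Gv₀ = (5·0 + 2·1 + (-5)·0 + 3·0; 6·0 + 6·1 + (-5)·0 + 4·0; (-3)·0 + (-5)·1 + (-3)·0 + 5·0; (-3)·0 + 3·1 + 6·0 + (-1)·0) = (2, 6, -5, 3)
w2 = Gw1 = (5·2 + 2·6 + (-5)·(-5) + 3·3; 6·2 + 6·6 + (-5)·(-5) + 4·3; (-3)·2 + (-5)·6 + (-3)·(-5) + 5·3; (-3)·2 + 3·6 + 6·(-5) + (-1)·3) = (56, 85, -6, -21)
The requested component of w2 is -6.

-6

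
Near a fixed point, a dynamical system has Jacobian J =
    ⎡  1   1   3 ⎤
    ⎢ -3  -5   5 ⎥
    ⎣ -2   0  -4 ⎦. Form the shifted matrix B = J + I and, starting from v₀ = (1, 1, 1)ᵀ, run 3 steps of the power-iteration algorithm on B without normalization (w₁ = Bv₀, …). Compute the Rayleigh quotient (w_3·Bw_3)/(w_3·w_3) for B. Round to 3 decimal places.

B = J + I has rows (2, 1, 3); (-3, -4, 5); (-2, 0, -3)
w1 = Bv₀ = (2·1 + 1·1 + 3·1; (-3)·1 + (-4)·1 + 5·1; (-2)·1 + 0·1 + (-3)·1) = (6, -2, -5)
w2 = Bw1 = (2·6 + 1·(-2) + 3·(-5); (-3)·6 + (-4)·(-2) + 5·(-5); (-2)·6 + 0·(-2) + (-3)·(-5)) = (-5, -35, 3)
w3 = Bw2 = (-36, 170, 1)
Bw3 = (101, -567, 69)
w3·Bw3 = -99957; w3·w3 = 30197; μ ≈ -99957/30197 = -3.310

μ ≈ -3.310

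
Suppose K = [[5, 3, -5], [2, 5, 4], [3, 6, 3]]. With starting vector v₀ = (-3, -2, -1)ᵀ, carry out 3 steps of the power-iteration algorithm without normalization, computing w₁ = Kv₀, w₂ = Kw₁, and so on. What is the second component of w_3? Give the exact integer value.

-2140

w1 = Kv₀ = (5·(-3) + 3·(-2) + (-5)·(-1); 2·(-3) + 5·(-2) + 4·(-1); 3·(-3) + 6·(-2) + 3·(-1)) = (-16, -20, -24)
w2 = Kw1 = (5·(-16) + 3·(-20) + (-5)·(-24); 2·(-16) + 5·(-20) + 4·(-24); 3·(-16) + 6·(-20) + 3·(-24)) = (-20, -228, -240)
w3 = Kw2 = (416, -2140, -2148)
The requested component of w3 is -2140.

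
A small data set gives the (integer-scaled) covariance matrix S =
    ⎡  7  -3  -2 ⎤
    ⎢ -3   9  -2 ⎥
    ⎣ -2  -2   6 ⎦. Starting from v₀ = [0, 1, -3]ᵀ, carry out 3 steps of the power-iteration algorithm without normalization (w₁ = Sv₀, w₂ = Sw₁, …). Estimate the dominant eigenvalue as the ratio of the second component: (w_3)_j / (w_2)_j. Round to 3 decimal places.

10.590

w1 = Sv₀ = (7·0 + (-3)·1 + (-2)·(-3); (-3)·0 + 9·1 + (-2)·(-3); (-2)·0 + (-2)·1 + 6·(-3)) = (3, 15, -20)
w2 = Sw1 = (7·3 + (-3)·15 + (-2)·(-20); (-3)·3 + 9·15 + (-2)·(-20); (-2)·3 + (-2)·15 + 6·(-20)) = (16, 166, -156)
w3 = Sw2 = (-74, 1758, -1300)
Ratio at component: 1758 / 166 = 10.590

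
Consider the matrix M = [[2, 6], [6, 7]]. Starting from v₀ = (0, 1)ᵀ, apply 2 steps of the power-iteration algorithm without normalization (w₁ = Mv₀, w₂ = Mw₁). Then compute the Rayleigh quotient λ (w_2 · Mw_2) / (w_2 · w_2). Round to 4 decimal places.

λ ≈ 10.9937

w1 = Mv₀ = (2·0 + 6·1; 6·0 + 7·1) = (6, 7)
w2 = Mw1 = (2·6 + 6·7; 6·6 + 7·7) = (54, 85)
Mw2 = (618, 919)
w2·Mw2 = 54·618 + 85·919 = 111487; w2·w2 = 54·54 + 85·85 = 10141
λ ≈ 111487/10141 = 10.9937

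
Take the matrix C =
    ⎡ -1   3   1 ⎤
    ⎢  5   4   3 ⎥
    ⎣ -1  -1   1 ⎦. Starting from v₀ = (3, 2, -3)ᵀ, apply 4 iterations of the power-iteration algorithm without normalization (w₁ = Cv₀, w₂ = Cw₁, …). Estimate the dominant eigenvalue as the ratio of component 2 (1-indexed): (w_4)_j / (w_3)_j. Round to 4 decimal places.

w1 = Cv₀ = ((-1)·3 + 3·2 + 1·(-3); 5·3 + 4·2 + 3·(-3); (-1)·3 + (-1)·2 + 1·(-3)) = (0, 14, -8)
w2 = Cw1 = ((-1)·0 + 3·14 + 1·(-8); 5·0 + 4·14 + 3·(-8); (-1)·0 + (-1)·14 + 1·(-8)) = (34, 32, -22)
w3 = Cw2 = (40, 232, -88)
w4 = Cw3 = (568, 864, -360)
Ratio at component: 864 / 232 = 3.7241

λ ≈ 3.7241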